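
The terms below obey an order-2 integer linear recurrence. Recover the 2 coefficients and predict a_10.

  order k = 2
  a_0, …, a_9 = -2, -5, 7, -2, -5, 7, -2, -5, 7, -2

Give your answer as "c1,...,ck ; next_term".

  a_2 = -1·-5 + -1·-2 = 7
  a_3 = -1·7 + -1·-5 = -2
  a_4 = -1·-2 + -1·7 = -5
  a_5 = -1·-5 + -1·-2 = 7
  a_6 = -1·7 + -1·-5 = -2
  a_7 = -1·-2 + -1·7 = -5
  a_8 = -1·-5 + -1·-2 = 7
  a_9 = -1·7 + -1·-5 = -2
  a_10 = -1·-2 + -1·7 = -5

-1,-1 ; -5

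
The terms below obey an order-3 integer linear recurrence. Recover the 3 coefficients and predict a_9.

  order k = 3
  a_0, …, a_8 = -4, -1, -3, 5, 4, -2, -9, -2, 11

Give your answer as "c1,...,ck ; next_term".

  a_3 = 0·-3 + -1·-1 + -1·-4 = 5
  a_4 = 0·5 + -1·-3 + -1·-1 = 4
  a_5 = 0·4 + -1·5 + -1·-3 = -2
  a_6 = 0·-2 + -1·4 + -1·5 = -9
  a_7 = 0·-9 + -1·-2 + -1·4 = -2
  a_8 = 0·-2 + -1·-9 + -1·-2 = 11
  a_9 = 0·11 + -1·-2 + -1·-9 = 11

0,-1,-1 ; 11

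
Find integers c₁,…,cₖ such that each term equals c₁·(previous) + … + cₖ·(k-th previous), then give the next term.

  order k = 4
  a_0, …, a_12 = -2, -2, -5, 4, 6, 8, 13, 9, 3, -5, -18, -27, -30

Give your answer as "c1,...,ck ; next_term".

1,0,0,-1 ; -25

  a_4 = 1·4 + 0·-5 + 0·-2 + -1·-2 = 6
  a_5 = 1·6 + 0·4 + 0·-5 + -1·-2 = 8
  a_6 = 1·8 + 0·6 + 0·4 + -1·-5 = 13
  a_7 = 1·13 + 0·8 + 0·6 + -1·4 = 9
  a_8 = 1·9 + 0·13 + 0·8 + -1·6 = 3
  a_9 = 1·3 + 0·9 + 0·13 + -1·8 = -5
  a_10 = 1·-5 + 0·3 + 0·9 + -1·13 = -18
  a_11 = 1·-18 + 0·-5 + 0·3 + -1·9 = -27
  a_12 = 1·-27 + 0·-18 + 0·-5 + -1·3 = -30
  a_13 = 1·-30 + 0·-27 + 0·-18 + -1·-5 = -25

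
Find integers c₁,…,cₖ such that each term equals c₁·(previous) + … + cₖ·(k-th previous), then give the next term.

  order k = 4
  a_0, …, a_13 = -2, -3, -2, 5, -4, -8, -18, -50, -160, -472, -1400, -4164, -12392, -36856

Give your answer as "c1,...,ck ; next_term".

2,2,2,2 ; -109624

  a_4 = 2·5 + 2·-2 + 2·-3 + 2·-2 = -4
  a_5 = 2·-4 + 2·5 + 2·-2 + 2·-3 = -8
  a_6 = 2·-8 + 2·-4 + 2·5 + 2·-2 = -18
  a_7 = 2·-18 + 2·-8 + 2·-4 + 2·5 = -50
  a_8 = 2·-50 + 2·-18 + 2·-8 + 2·-4 = -160
  a_9 = 2·-160 + 2·-50 + 2·-18 + 2·-8 = -472
  a_10 = 2·-472 + 2·-160 + 2·-50 + 2·-18 = -1400
  a_11 = 2·-1400 + 2·-472 + 2·-160 + 2·-50 = -4164
  a_12 = 2·-4164 + 2·-1400 + 2·-472 + 2·-160 = -12392
  a_13 = 2·-12392 + 2·-4164 + 2·-1400 + 2·-472 = -36856
  a_14 = 2·-36856 + 2·-12392 + 2·-4164 + 2·-1400 = -109624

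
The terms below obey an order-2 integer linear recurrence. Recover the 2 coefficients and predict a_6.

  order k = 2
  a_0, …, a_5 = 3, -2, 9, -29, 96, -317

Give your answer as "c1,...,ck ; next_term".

-3,1 ; 1047

  a_2 = -3·-2 + 1·3 = 9
  a_3 = -3·9 + 1·-2 = -29
  a_4 = -3·-29 + 1·9 = 96
  a_5 = -3·96 + 1·-29 = -317
  a_6 = -3·-317 + 1·96 = 1047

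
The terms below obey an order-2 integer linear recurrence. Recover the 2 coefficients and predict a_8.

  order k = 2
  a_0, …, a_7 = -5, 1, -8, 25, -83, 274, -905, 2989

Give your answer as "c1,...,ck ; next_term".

-3,1 ; -9872

  a_2 = -3·1 + 1·-5 = -8
  a_3 = -3·-8 + 1·1 = 25
  a_4 = -3·25 + 1·-8 = -83
  a_5 = -3·-83 + 1·25 = 274
  a_6 = -3·274 + 1·-83 = -905
  a_7 = -3·-905 + 1·274 = 2989
  a_8 = -3·2989 + 1·-905 = -9872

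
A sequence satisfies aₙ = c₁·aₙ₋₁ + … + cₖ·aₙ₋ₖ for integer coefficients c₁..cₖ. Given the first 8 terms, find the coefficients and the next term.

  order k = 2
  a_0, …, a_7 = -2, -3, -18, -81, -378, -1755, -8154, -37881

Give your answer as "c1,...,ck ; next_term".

4,3 ; -175986

  a_2 = 4·-3 + 3·-2 = -18
  a_3 = 4·-18 + 3·-3 = -81
  a_4 = 4·-81 + 3·-18 = -378
  a_5 = 4·-378 + 3·-81 = -1755
  a_6 = 4·-1755 + 3·-378 = -8154
  a_7 = 4·-8154 + 3·-1755 = -37881
  a_8 = 4·-37881 + 3·-8154 = -175986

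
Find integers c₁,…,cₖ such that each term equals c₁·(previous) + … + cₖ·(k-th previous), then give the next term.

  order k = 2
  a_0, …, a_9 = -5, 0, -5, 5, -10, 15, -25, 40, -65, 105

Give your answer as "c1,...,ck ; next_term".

  a_2 = -1·0 + 1·-5 = -5
  a_3 = -1·-5 + 1·0 = 5
  a_4 = -1·5 + 1·-5 = -10
  a_5 = -1·-10 + 1·5 = 15
  a_6 = -1·15 + 1·-10 = -25
  a_7 = -1·-25 + 1·15 = 40
  a_8 = -1·40 + 1·-25 = -65
  a_9 = -1·-65 + 1·40 = 105
  a_10 = -1·105 + 1·-65 = -170

-1,1 ; -170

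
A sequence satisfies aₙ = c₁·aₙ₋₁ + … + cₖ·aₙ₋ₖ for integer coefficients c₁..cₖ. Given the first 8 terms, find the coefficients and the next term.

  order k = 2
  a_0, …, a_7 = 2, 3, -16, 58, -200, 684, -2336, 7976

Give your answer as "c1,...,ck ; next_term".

-4,-2 ; -27232

  a_2 = -4·3 + -2·2 = -16
  a_3 = -4·-16 + -2·3 = 58
  a_4 = -4·58 + -2·-16 = -200
  a_5 = -4·-200 + -2·58 = 684
  a_6 = -4·684 + -2·-200 = -2336
  a_7 = -4·-2336 + -2·684 = 7976
  a_8 = -4·7976 + -2·-2336 = -27232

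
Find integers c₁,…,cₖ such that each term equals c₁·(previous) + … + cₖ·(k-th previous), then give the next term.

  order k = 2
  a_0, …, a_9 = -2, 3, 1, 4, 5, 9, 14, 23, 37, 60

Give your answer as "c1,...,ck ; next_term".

  a_2 = 1·3 + 1·-2 = 1
  a_3 = 1·1 + 1·3 = 4
  a_4 = 1·4 + 1·1 = 5
  a_5 = 1·5 + 1·4 = 9
  a_6 = 1·9 + 1·5 = 14
  a_7 = 1·14 + 1·9 = 23
  a_8 = 1·23 + 1·14 = 37
  a_9 = 1·37 + 1·23 = 60
  a_10 = 1·60 + 1·37 = 97

1,1 ; 97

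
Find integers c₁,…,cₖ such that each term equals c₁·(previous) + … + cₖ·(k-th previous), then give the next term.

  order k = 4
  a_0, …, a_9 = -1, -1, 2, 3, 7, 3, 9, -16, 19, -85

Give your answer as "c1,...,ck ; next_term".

-1,3,-1,-3 ; 131

  a_4 = -1·3 + 3·2 + -1·-1 + -3·-1 = 7
  a_5 = -1·7 + 3·3 + -1·2 + -3·-1 = 3
  a_6 = -1·3 + 3·7 + -1·3 + -3·2 = 9
  a_7 = -1·9 + 3·3 + -1·7 + -3·3 = -16
  a_8 = -1·-16 + 3·9 + -1·3 + -3·7 = 19
  a_9 = -1·19 + 3·-16 + -1·9 + -3·3 = -85
  a_10 = -1·-85 + 3·19 + -1·-16 + -3·9 = 131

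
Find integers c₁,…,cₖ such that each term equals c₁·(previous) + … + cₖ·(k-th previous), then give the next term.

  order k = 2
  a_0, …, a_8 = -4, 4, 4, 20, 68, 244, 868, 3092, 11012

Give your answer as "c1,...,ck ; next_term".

  a_2 = 3·4 + 2·-4 = 4
  a_3 = 3·4 + 2·4 = 20
  a_4 = 3·20 + 2·4 = 68
  a_5 = 3·68 + 2·20 = 244
  a_6 = 3·244 + 2·68 = 868
  a_7 = 3·868 + 2·244 = 3092
  a_8 = 3·3092 + 2·868 = 11012
  a_9 = 3·11012 + 2·3092 = 39220

3,2 ; 39220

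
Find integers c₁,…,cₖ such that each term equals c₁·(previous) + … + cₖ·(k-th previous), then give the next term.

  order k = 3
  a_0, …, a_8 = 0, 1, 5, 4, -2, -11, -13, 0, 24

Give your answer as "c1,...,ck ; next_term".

  a_3 = 1·5 + -1·1 + -1·0 = 4
  a_4 = 1·4 + -1·5 + -1·1 = -2
  a_5 = 1·-2 + -1·4 + -1·5 = -11
  a_6 = 1·-11 + -1·-2 + -1·4 = -13
  a_7 = 1·-13 + -1·-11 + -1·-2 = 0
  a_8 = 1·0 + -1·-13 + -1·-11 = 24
  a_9 = 1·24 + -1·0 + -1·-13 = 37

1,-1,-1 ; 37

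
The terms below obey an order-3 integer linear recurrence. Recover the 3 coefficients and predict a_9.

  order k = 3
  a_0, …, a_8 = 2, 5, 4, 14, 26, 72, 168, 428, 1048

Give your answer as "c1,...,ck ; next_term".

  a_3 = 2·4 + 2·5 + -2·2 = 14
  a_4 = 2·14 + 2·4 + -2·5 = 26
  a_5 = 2·26 + 2·14 + -2·4 = 72
  a_6 = 2·72 + 2·26 + -2·14 = 168
  a_7 = 2·168 + 2·72 + -2·26 = 428
  a_8 = 2·428 + 2·168 + -2·72 = 1048
  a_9 = 2·1048 + 2·428 + -2·168 = 2616

2,2,-2 ; 2616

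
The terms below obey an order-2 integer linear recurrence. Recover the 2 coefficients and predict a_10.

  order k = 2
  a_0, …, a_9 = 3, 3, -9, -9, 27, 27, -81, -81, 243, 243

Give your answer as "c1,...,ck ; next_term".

  a_2 = 0·3 + -3·3 = -9
  a_3 = 0·-9 + -3·3 = -9
  a_4 = 0·-9 + -3·-9 = 27
  a_5 = 0·27 + -3·-9 = 27
  a_6 = 0·27 + -3·27 = -81
  a_7 = 0·-81 + -3·27 = -81
  a_8 = 0·-81 + -3·-81 = 243
  a_9 = 0·243 + -3·-81 = 243
  a_10 = 0·243 + -3·243 = -729

0,-3 ; -729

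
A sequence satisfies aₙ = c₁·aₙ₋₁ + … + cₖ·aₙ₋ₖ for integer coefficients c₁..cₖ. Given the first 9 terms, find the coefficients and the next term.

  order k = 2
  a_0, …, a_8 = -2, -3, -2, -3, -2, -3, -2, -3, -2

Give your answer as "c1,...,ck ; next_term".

0,1 ; -3

  a_2 = 0·-3 + 1·-2 = -2
  a_3 = 0·-2 + 1·-3 = -3
  a_4 = 0·-3 + 1·-2 = -2
  a_5 = 0·-2 + 1·-3 = -3
  a_6 = 0·-3 + 1·-2 = -2
  a_7 = 0·-2 + 1·-3 = -3
  a_8 = 0·-3 + 1·-2 = -2
  a_9 = 0·-2 + 1·-3 = -3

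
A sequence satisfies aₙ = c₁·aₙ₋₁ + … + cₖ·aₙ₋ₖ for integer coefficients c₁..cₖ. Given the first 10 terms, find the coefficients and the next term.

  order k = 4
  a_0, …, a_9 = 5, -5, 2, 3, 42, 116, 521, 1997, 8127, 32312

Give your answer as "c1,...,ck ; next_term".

  a_4 = 3·3 + 4·2 + -1·-5 + 4·5 = 42
  a_5 = 3·42 + 4·3 + -1·2 + 4·-5 = 116
  a_6 = 3·116 + 4·42 + -1·3 + 4·2 = 521
  a_7 = 3·521 + 4·116 + -1·42 + 4·3 = 1997
  a_8 = 3·1997 + 4·521 + -1·116 + 4·42 = 8127
  a_9 = 3·8127 + 4·1997 + -1·521 + 4·116 = 32312
  a_10 = 3·32312 + 4·8127 + -1·1997 + 4·521 = 129531

3,4,-1,4 ; 129531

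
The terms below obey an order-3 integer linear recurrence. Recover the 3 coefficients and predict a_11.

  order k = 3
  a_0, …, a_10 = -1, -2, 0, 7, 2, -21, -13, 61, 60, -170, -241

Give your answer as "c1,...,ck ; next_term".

0,-3,-1 ; 450

  a_3 = 0·0 + -3·-2 + -1·-1 = 7
  a_4 = 0·7 + -3·0 + -1·-2 = 2
  a_5 = 0·2 + -3·7 + -1·0 = -21
  a_6 = 0·-21 + -3·2 + -1·7 = -13
  a_7 = 0·-13 + -3·-21 + -1·2 = 61
  a_8 = 0·61 + -3·-13 + -1·-21 = 60
  a_9 = 0·60 + -3·61 + -1·-13 = -170
  a_10 = 0·-170 + -3·60 + -1·61 = -241
  a_11 = 0·-241 + -3·-170 + -1·60 = 450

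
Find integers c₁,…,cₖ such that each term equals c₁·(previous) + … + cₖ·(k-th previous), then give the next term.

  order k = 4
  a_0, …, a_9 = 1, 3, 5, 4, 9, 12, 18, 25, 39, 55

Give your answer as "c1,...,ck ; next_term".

  a_4 = 0·4 + 1·5 + 1·3 + 1·1 = 9
  a_5 = 0·9 + 1·4 + 1·5 + 1·3 = 12
  a_6 = 0·12 + 1·9 + 1·4 + 1·5 = 18
  a_7 = 0·18 + 1·12 + 1·9 + 1·4 = 25
  a_8 = 0·25 + 1·18 + 1·12 + 1·9 = 39
  a_9 = 0·39 + 1·25 + 1·18 + 1·12 = 55
  a_10 = 0·55 + 1·39 + 1·25 + 1·18 = 82

0,1,1,1 ; 82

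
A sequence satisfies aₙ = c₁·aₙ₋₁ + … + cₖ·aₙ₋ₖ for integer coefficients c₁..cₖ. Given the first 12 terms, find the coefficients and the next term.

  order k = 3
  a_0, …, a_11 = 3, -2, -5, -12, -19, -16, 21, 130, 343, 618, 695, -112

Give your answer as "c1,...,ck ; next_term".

  a_3 = 3·-5 + -3·-2 + -1·3 = -12
  a_4 = 3·-12 + -3·-5 + -1·-2 = -19
  a_5 = 3·-19 + -3·-12 + -1·-5 = -16
  a_6 = 3·-16 + -3·-19 + -1·-12 = 21
  a_7 = 3·21 + -3·-16 + -1·-19 = 130
  a_8 = 3·130 + -3·21 + -1·-16 = 343
  a_9 = 3·343 + -3·130 + -1·21 = 618
  a_10 = 3·618 + -3·343 + -1·130 = 695
  a_11 = 3·695 + -3·618 + -1·343 = -112
  a_12 = 3·-112 + -3·695 + -1·618 = -3039

3,-3,-1 ; -3039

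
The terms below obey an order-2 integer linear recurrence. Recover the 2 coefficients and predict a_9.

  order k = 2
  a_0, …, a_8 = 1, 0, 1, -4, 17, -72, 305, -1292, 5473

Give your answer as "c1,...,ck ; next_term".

  a_2 = -4·0 + 1·1 = 1
  a_3 = -4·1 + 1·0 = -4
  a_4 = -4·-4 + 1·1 = 17
  a_5 = -4·17 + 1·-4 = -72
  a_6 = -4·-72 + 1·17 = 305
  a_7 = -4·305 + 1·-72 = -1292
  a_8 = -4·-1292 + 1·305 = 5473
  a_9 = -4·5473 + 1·-1292 = -23184

-4,1 ; -23184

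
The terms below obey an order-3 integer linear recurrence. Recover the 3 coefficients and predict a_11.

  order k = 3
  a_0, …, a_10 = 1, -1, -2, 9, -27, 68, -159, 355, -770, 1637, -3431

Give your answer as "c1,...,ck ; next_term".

  a_3 = -3·-2 + -1·-1 + 2·1 = 9
  a_4 = -3·9 + -1·-2 + 2·-1 = -27
  a_5 = -3·-27 + -1·9 + 2·-2 = 68
  a_6 = -3·68 + -1·-27 + 2·9 = -159
  a_7 = -3·-159 + -1·68 + 2·-27 = 355
  a_8 = -3·355 + -1·-159 + 2·68 = -770
  a_9 = -3·-770 + -1·355 + 2·-159 = 1637
  a_10 = -3·1637 + -1·-770 + 2·355 = -3431
  a_11 = -3·-3431 + -1·1637 + 2·-770 = 7116

-3,-1,2 ; 7116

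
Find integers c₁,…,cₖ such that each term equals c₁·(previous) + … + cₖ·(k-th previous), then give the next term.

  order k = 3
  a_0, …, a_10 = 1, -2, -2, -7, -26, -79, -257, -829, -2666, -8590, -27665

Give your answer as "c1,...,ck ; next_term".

  a_3 = 2·-2 + 3·-2 + 3·1 = -7
  a_4 = 2·-7 + 3·-2 + 3·-2 = -26
  a_5 = 2·-26 + 3·-7 + 3·-2 = -79
  a_6 = 2·-79 + 3·-26 + 3·-7 = -257
  a_7 = 2·-257 + 3·-79 + 3·-26 = -829
  a_8 = 2·-829 + 3·-257 + 3·-79 = -2666
  a_9 = 2·-2666 + 3·-829 + 3·-257 = -8590
  a_10 = 2·-8590 + 3·-2666 + 3·-829 = -27665
  a_11 = 2·-27665 + 3·-8590 + 3·-2666 = -89098

2,3,3 ; -89098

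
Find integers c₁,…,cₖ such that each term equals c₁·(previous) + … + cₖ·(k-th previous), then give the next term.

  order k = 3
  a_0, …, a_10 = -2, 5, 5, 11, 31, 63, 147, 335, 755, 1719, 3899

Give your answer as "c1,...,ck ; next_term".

1,2,2 ; 8847

  a_3 = 1·5 + 2·5 + 2·-2 = 11
  a_4 = 1·11 + 2·5 + 2·5 = 31
  a_5 = 1·31 + 2·11 + 2·5 = 63
  a_6 = 1·63 + 2·31 + 2·11 = 147
  a_7 = 1·147 + 2·63 + 2·31 = 335
  a_8 = 1·335 + 2·147 + 2·63 = 755
  a_9 = 1·755 + 2·335 + 2·147 = 1719
  a_10 = 1·1719 + 2·755 + 2·335 = 3899
  a_11 = 1·3899 + 2·1719 + 2·755 = 8847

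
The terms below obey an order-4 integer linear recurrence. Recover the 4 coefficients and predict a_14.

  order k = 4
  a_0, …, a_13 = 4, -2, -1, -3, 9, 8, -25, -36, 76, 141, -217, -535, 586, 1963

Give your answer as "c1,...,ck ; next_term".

0,-3,-1,1 ; -1440

  a_4 = 0·-3 + -3·-1 + -1·-2 + 1·4 = 9
  a_5 = 0·9 + -3·-3 + -1·-1 + 1·-2 = 8
  a_6 = 0·8 + -3·9 + -1·-3 + 1·-1 = -25
  a_7 = 0·-25 + -3·8 + -1·9 + 1·-3 = -36
  a_8 = 0·-36 + -3·-25 + -1·8 + 1·9 = 76
  a_9 = 0·76 + -3·-36 + -1·-25 + 1·8 = 141
  a_10 = 0·141 + -3·76 + -1·-36 + 1·-25 = -217
  a_11 = 0·-217 + -3·141 + -1·76 + 1·-36 = -535
  a_12 = 0·-535 + -3·-217 + -1·141 + 1·76 = 586
  a_13 = 0·586 + -3·-535 + -1·-217 + 1·141 = 1963
  a_14 = 0·1963 + -3·586 + -1·-535 + 1·-217 = -1440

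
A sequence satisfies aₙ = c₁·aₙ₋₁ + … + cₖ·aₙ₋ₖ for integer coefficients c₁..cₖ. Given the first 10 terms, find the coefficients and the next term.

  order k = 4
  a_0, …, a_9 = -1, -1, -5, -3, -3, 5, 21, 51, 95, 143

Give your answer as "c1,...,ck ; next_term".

2,0,-2,-1 ; 163

  a_4 = 2·-3 + 0·-5 + -2·-1 + -1·-1 = -3
  a_5 = 2·-3 + 0·-3 + -2·-5 + -1·-1 = 5
  a_6 = 2·5 + 0·-3 + -2·-3 + -1·-5 = 21
  a_7 = 2·21 + 0·5 + -2·-3 + -1·-3 = 51
  a_8 = 2·51 + 0·21 + -2·5 + -1·-3 = 95
  a_9 = 2·95 + 0·51 + -2·21 + -1·5 = 143
  a_10 = 2·143 + 0·95 + -2·51 + -1·21 = 163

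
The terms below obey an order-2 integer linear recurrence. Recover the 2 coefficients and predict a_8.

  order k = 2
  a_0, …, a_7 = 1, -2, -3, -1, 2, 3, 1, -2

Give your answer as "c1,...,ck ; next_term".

1,-1 ; -3

  a_2 = 1·-2 + -1·1 = -3
  a_3 = 1·-3 + -1·-2 = -1
  a_4 = 1·-1 + -1·-3 = 2
  a_5 = 1·2 + -1·-1 = 3
  a_6 = 1·3 + -1·2 = 1
  a_7 = 1·1 + -1·3 = -2
  a_8 = 1·-2 + -1·1 = -3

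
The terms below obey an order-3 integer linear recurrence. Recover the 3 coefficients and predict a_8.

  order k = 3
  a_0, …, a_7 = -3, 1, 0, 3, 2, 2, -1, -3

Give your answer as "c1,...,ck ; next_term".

  a_3 = 1·0 + 0·1 + -1·-3 = 3
  a_4 = 1·3 + 0·0 + -1·1 = 2
  a_5 = 1·2 + 0·3 + -1·0 = 2
  a_6 = 1·2 + 0·2 + -1·3 = -1
  a_7 = 1·-1 + 0·2 + -1·2 = -3
  a_8 = 1·-3 + 0·-1 + -1·2 = -5

1,0,-1 ; -5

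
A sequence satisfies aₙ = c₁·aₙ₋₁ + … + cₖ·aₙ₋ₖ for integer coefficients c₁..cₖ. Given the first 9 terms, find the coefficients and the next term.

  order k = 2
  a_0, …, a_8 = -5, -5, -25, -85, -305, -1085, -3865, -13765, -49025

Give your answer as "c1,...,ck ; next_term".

3,2 ; -174605

  a_2 = 3·-5 + 2·-5 = -25
  a_3 = 3·-25 + 2·-5 = -85
  a_4 = 3·-85 + 2·-25 = -305
  a_5 = 3·-305 + 2·-85 = -1085
  a_6 = 3·-1085 + 2·-305 = -3865
  a_7 = 3·-3865 + 2·-1085 = -13765
  a_8 = 3·-13765 + 2·-3865 = -49025
  a_9 = 3·-49025 + 2·-13765 = -174605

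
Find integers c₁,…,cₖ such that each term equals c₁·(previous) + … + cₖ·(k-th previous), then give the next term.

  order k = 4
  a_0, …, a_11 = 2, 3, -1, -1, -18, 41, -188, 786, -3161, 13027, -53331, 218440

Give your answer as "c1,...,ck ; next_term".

-3,4,-3,-4 ; -895081

  a_4 = -3·-1 + 4·-1 + -3·3 + -4·2 = -18
  a_5 = -3·-18 + 4·-1 + -3·-1 + -4·3 = 41
  a_6 = -3·41 + 4·-18 + -3·-1 + -4·-1 = -188
  a_7 = -3·-188 + 4·41 + -3·-18 + -4·-1 = 786
  a_8 = -3·786 + 4·-188 + -3·41 + -4·-18 = -3161
  a_9 = -3·-3161 + 4·786 + -3·-188 + -4·41 = 13027
  a_10 = -3·13027 + 4·-3161 + -3·786 + -4·-188 = -53331
  a_11 = -3·-53331 + 4·13027 + -3·-3161 + -4·786 = 218440
  a_12 = -3·218440 + 4·-53331 + -3·13027 + -4·-3161 = -895081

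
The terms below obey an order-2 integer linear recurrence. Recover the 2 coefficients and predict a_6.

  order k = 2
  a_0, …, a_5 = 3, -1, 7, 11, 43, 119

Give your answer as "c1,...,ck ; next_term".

  a_2 = 2·-1 + 3·3 = 7
  a_3 = 2·7 + 3·-1 = 11
  a_4 = 2·11 + 3·7 = 43
  a_5 = 2·43 + 3·11 = 119
  a_6 = 2·119 + 3·43 = 367

2,3 ; 367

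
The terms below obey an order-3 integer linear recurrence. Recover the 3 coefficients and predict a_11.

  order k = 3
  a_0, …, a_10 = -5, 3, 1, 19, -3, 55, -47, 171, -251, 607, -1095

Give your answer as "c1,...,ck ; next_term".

0,3,-2 ; 2323

  a_3 = 0·1 + 3·3 + -2·-5 = 19
  a_4 = 0·19 + 3·1 + -2·3 = -3
  a_5 = 0·-3 + 3·19 + -2·1 = 55
  a_6 = 0·55 + 3·-3 + -2·19 = -47
  a_7 = 0·-47 + 3·55 + -2·-3 = 171
  a_8 = 0·171 + 3·-47 + -2·55 = -251
  a_9 = 0·-251 + 3·171 + -2·-47 = 607
  a_10 = 0·607 + 3·-251 + -2·171 = -1095
  a_11 = 0·-1095 + 3·607 + -2·-251 = 2323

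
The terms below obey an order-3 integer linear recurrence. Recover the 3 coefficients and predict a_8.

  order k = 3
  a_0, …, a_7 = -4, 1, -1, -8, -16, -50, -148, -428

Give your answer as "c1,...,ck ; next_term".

  a_3 = 2·-1 + 2·1 + 2·-4 = -8
  a_4 = 2·-8 + 2·-1 + 2·1 = -16
  a_5 = 2·-16 + 2·-8 + 2·-1 = -50
  a_6 = 2·-50 + 2·-16 + 2·-8 = -148
  a_7 = 2·-148 + 2·-50 + 2·-16 = -428
  a_8 = 2·-428 + 2·-148 + 2·-50 = -1252

2,2,2 ; -1252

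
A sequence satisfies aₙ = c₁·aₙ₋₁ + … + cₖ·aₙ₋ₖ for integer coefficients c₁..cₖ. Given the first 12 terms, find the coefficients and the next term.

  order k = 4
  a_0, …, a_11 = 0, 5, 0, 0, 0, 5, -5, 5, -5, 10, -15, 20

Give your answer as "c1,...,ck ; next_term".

  a_4 = -1·0 + 0·0 + 0·5 + 1·0 = 0
  a_5 = -1·0 + 0·0 + 0·0 + 1·5 = 5
  a_6 = -1·5 + 0·0 + 0·0 + 1·0 = -5
  a_7 = -1·-5 + 0·5 + 0·0 + 1·0 = 5
  a_8 = -1·5 + 0·-5 + 0·5 + 1·0 = -5
  a_9 = -1·-5 + 0·5 + 0·-5 + 1·5 = 10
  a_10 = -1·10 + 0·-5 + 0·5 + 1·-5 = -15
  a_11 = -1·-15 + 0·10 + 0·-5 + 1·5 = 20
  a_12 = -1·20 + 0·-15 + 0·10 + 1·-5 = -25

-1,0,0,1 ; -25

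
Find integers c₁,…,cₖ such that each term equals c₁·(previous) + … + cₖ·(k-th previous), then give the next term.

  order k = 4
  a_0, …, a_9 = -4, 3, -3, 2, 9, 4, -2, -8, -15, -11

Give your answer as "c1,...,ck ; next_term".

1,-1,0,-1 ; 6

  a_4 = 1·2 + -1·-3 + 0·3 + -1·-4 = 9
  a_5 = 1·9 + -1·2 + 0·-3 + -1·3 = 4
  a_6 = 1·4 + -1·9 + 0·2 + -1·-3 = -2
  a_7 = 1·-2 + -1·4 + 0·9 + -1·2 = -8
  a_8 = 1·-8 + -1·-2 + 0·4 + -1·9 = -15
  a_9 = 1·-15 + -1·-8 + 0·-2 + -1·4 = -11
  a_10 = 1·-11 + -1·-15 + 0·-8 + -1·-2 = 6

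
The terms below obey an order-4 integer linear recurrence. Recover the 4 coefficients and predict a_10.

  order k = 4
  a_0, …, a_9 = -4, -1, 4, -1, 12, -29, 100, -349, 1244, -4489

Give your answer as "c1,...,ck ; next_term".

-4,0,4,-3 ; 16260

  a_4 = -4·-1 + 0·4 + 4·-1 + -3·-4 = 12
  a_5 = -4·12 + 0·-1 + 4·4 + -3·-1 = -29
  a_6 = -4·-29 + 0·12 + 4·-1 + -3·4 = 100
  a_7 = -4·100 + 0·-29 + 4·12 + -3·-1 = -349
  a_8 = -4·-349 + 0·100 + 4·-29 + -3·12 = 1244
  a_9 = -4·1244 + 0·-349 + 4·100 + -3·-29 = -4489
  a_10 = -4·-4489 + 0·1244 + 4·-349 + -3·100 = 16260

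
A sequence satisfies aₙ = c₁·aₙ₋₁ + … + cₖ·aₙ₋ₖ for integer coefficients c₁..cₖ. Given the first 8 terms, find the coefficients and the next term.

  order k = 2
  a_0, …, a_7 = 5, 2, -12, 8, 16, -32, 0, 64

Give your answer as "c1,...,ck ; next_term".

  a_2 = -1·2 + -2·5 = -12
  a_3 = -1·-12 + -2·2 = 8
  a_4 = -1·8 + -2·-12 = 16
  a_5 = -1·16 + -2·8 = -32
  a_6 = -1·-32 + -2·16 = 0
  a_7 = -1·0 + -2·-32 = 64
  a_8 = -1·64 + -2·0 = -64

-1,-2 ; -64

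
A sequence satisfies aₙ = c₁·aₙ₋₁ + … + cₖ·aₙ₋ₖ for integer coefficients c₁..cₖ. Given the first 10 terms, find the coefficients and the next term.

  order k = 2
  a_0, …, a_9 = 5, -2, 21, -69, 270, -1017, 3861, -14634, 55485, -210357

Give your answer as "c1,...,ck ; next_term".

  a_2 = -3·-2 + 3·5 = 21
  a_3 = -3·21 + 3·-2 = -69
  a_4 = -3·-69 + 3·21 = 270
  a_5 = -3·270 + 3·-69 = -1017
  a_6 = -3·-1017 + 3·270 = 3861
  a_7 = -3·3861 + 3·-1017 = -14634
  a_8 = -3·-14634 + 3·3861 = 55485
  a_9 = -3·55485 + 3·-14634 = -210357
  a_10 = -3·-210357 + 3·55485 = 797526

-3,3 ; 797526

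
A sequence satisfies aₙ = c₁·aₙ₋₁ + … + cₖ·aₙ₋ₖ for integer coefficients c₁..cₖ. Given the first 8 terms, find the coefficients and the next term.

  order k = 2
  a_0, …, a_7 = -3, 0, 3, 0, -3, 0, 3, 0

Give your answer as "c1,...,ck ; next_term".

0,-1 ; -3

  a_2 = 0·0 + -1·-3 = 3
  a_3 = 0·3 + -1·0 = 0
  a_4 = 0·0 + -1·3 = -3
  a_5 = 0·-3 + -1·0 = 0
  a_6 = 0·0 + -1·-3 = 3
  a_7 = 0·3 + -1·0 = 0
  a_8 = 0·0 + -1·3 = -3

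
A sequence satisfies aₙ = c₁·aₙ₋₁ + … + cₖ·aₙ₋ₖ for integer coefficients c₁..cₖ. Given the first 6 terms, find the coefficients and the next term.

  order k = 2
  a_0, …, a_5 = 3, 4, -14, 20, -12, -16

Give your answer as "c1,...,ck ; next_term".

  a_2 = -2·4 + -2·3 = -14
  a_3 = -2·-14 + -2·4 = 20
  a_4 = -2·20 + -2·-14 = -12
  a_5 = -2·-12 + -2·20 = -16
  a_6 = -2·-16 + -2·-12 = 56

-2,-2 ; 56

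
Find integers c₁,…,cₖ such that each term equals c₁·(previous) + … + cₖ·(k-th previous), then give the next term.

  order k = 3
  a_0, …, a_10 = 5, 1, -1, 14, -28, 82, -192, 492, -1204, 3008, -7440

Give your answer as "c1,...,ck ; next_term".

-2,2,2 ; 18488

  a_3 = -2·-1 + 2·1 + 2·5 = 14
  a_4 = -2·14 + 2·-1 + 2·1 = -28
  a_5 = -2·-28 + 2·14 + 2·-1 = 82
  a_6 = -2·82 + 2·-28 + 2·14 = -192
  a_7 = -2·-192 + 2·82 + 2·-28 = 492
  a_8 = -2·492 + 2·-192 + 2·82 = -1204
  a_9 = -2·-1204 + 2·492 + 2·-192 = 3008
  a_10 = -2·3008 + 2·-1204 + 2·492 = -7440
  a_11 = -2·-7440 + 2·3008 + 2·-1204 = 18488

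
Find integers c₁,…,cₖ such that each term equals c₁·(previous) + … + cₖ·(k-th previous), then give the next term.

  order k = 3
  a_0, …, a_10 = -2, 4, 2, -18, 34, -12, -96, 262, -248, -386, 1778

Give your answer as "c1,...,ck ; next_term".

-2,-3,1 ; -2646

  a_3 = -2·2 + -3·4 + 1·-2 = -18
  a_4 = -2·-18 + -3·2 + 1·4 = 34
  a_5 = -2·34 + -3·-18 + 1·2 = -12
  a_6 = -2·-12 + -3·34 + 1·-18 = -96
  a_7 = -2·-96 + -3·-12 + 1·34 = 262
  a_8 = -2·262 + -3·-96 + 1·-12 = -248
  a_9 = -2·-248 + -3·262 + 1·-96 = -386
  a_10 = -2·-386 + -3·-248 + 1·262 = 1778
  a_11 = -2·1778 + -3·-386 + 1·-248 = -2646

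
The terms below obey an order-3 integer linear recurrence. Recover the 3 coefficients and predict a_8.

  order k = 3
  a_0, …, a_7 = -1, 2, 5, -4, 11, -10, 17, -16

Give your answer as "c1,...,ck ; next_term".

-1,1,1 ; 23

  a_3 = -1·5 + 1·2 + 1·-1 = -4
  a_4 = -1·-4 + 1·5 + 1·2 = 11
  a_5 = -1·11 + 1·-4 + 1·5 = -10
  a_6 = -1·-10 + 1·11 + 1·-4 = 17
  a_7 = -1·17 + 1·-10 + 1·11 = -16
  a_8 = -1·-16 + 1·17 + 1·-10 = 23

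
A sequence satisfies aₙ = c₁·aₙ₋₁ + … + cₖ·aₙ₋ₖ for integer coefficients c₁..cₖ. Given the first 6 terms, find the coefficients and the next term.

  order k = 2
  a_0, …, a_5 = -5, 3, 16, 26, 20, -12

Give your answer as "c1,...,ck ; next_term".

  a_2 = 2·3 + -2·-5 = 16
  a_3 = 2·16 + -2·3 = 26
  a_4 = 2·26 + -2·16 = 20
  a_5 = 2·20 + -2·26 = -12
  a_6 = 2·-12 + -2·20 = -64

2,-2 ; -64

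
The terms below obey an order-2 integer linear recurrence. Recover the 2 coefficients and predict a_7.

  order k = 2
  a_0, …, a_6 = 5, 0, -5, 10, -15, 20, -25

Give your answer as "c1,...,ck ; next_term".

-2,-1 ; 30

  a_2 = -2·0 + -1·5 = -5
  a_3 = -2·-5 + -1·0 = 10
  a_4 = -2·10 + -1·-5 = -15
  a_5 = -2·-15 + -1·10 = 20
  a_6 = -2·20 + -1·-15 = -25
  a_7 = -2·-25 + -1·20 = 30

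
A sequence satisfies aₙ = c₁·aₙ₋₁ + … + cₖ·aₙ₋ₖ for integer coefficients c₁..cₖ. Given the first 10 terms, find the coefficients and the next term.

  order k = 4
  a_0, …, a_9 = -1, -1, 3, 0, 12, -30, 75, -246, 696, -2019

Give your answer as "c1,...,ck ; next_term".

  a_4 = -2·0 + 2·3 + -3·-1 + -3·-1 = 12
  a_5 = -2·12 + 2·0 + -3·3 + -3·-1 = -30
  a_6 = -2·-30 + 2·12 + -3·0 + -3·3 = 75
  a_7 = -2·75 + 2·-30 + -3·12 + -3·0 = -246
  a_8 = -2·-246 + 2·75 + -3·-30 + -3·12 = 696
  a_9 = -2·696 + 2·-246 + -3·75 + -3·-30 = -2019
  a_10 = -2·-2019 + 2·696 + -3·-246 + -3·75 = 5943

-2,2,-3,-3 ; 5943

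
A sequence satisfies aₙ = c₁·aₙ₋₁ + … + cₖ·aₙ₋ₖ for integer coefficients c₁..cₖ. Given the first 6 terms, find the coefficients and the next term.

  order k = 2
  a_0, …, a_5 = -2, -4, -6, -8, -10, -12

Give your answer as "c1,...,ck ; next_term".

  a_2 = 2·-4 + -1·-2 = -6
  a_3 = 2·-6 + -1·-4 = -8
  a_4 = 2·-8 + -1·-6 = -10
  a_5 = 2·-10 + -1·-8 = -12
  a_6 = 2·-12 + -1·-10 = -14

2,-1 ; -14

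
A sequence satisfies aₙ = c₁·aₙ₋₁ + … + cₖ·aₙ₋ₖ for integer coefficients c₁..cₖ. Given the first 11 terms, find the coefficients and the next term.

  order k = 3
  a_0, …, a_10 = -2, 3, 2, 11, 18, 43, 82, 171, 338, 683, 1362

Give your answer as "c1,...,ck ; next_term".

2,1,-2 ; 2731

  a_3 = 2·2 + 1·3 + -2·-2 = 11
  a_4 = 2·11 + 1·2 + -2·3 = 18
  a_5 = 2·18 + 1·11 + -2·2 = 43
  a_6 = 2·43 + 1·18 + -2·11 = 82
  a_7 = 2·82 + 1·43 + -2·18 = 171
  a_8 = 2·171 + 1·82 + -2·43 = 338
  a_9 = 2·338 + 1·171 + -2·82 = 683
  a_10 = 2·683 + 1·338 + -2·171 = 1362
  a_11 = 2·1362 + 1·683 + -2·338 = 2731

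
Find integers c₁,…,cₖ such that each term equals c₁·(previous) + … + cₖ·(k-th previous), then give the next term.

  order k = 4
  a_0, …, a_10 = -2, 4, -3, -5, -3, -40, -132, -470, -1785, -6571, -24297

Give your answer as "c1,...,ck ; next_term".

3,2,3,-3 ; -89978

  a_4 = 3·-5 + 2·-3 + 3·4 + -3·-2 = -3
  a_5 = 3·-3 + 2·-5 + 3·-3 + -3·4 = -40
  a_6 = 3·-40 + 2·-3 + 3·-5 + -3·-3 = -132
  a_7 = 3·-132 + 2·-40 + 3·-3 + -3·-5 = -470
  a_8 = 3·-470 + 2·-132 + 3·-40 + -3·-3 = -1785
  a_9 = 3·-1785 + 2·-470 + 3·-132 + -3·-40 = -6571
  a_10 = 3·-6571 + 2·-1785 + 3·-470 + -3·-132 = -24297
  a_11 = 3·-24297 + 2·-6571 + 3·-1785 + -3·-470 = -89978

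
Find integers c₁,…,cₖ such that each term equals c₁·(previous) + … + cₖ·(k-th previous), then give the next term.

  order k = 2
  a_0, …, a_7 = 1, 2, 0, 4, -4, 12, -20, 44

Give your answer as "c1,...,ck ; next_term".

  a_2 = -1·2 + 2·1 = 0
  a_3 = -1·0 + 2·2 = 4
  a_4 = -1·4 + 2·0 = -4
  a_5 = -1·-4 + 2·4 = 12
  a_6 = -1·12 + 2·-4 = -20
  a_7 = -1·-20 + 2·12 = 44
  a_8 = -1·44 + 2·-20 = -84

-1,2 ; -84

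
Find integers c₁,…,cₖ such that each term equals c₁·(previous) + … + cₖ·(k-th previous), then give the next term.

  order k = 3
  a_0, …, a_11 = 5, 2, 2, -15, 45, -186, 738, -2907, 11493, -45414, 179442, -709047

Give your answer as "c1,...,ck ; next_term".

-3,3,-3 ; 2801709

  a_3 = -3·2 + 3·2 + -3·5 = -15
  a_4 = -3·-15 + 3·2 + -3·2 = 45
  a_5 = -3·45 + 3·-15 + -3·2 = -186
  a_6 = -3·-186 + 3·45 + -3·-15 = 738
  a_7 = -3·738 + 3·-186 + -3·45 = -2907
  a_8 = -3·-2907 + 3·738 + -3·-186 = 11493
  a_9 = -3·11493 + 3·-2907 + -3·738 = -45414
  a_10 = -3·-45414 + 3·11493 + -3·-2907 = 179442
  a_11 = -3·179442 + 3·-45414 + -3·11493 = -709047
  a_12 = -3·-709047 + 3·179442 + -3·-45414 = 2801709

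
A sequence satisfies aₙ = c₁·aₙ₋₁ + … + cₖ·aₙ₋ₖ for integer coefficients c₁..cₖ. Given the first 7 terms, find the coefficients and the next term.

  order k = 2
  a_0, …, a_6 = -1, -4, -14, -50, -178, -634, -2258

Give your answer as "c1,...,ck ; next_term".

3,2 ; -8042

  a_2 = 3·-4 + 2·-1 = -14
  a_3 = 3·-14 + 2·-4 = -50
  a_4 = 3·-50 + 2·-14 = -178
  a_5 = 3·-178 + 2·-50 = -634
  a_6 = 3·-634 + 2·-178 = -2258
  a_7 = 3·-2258 + 2·-634 = -8042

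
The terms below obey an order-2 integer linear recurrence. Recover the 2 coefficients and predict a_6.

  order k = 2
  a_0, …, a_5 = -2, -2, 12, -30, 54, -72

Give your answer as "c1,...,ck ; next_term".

-3,-3 ; 54

  a_2 = -3·-2 + -3·-2 = 12
  a_3 = -3·12 + -3·-2 = -30
  a_4 = -3·-30 + -3·12 = 54
  a_5 = -3·54 + -3·-30 = -72
  a_6 = -3·-72 + -3·54 = 54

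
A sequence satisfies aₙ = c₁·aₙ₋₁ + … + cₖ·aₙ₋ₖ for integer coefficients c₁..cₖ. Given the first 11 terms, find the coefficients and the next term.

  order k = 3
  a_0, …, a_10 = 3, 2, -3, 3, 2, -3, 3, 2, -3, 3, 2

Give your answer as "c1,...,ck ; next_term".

  a_3 = 0·-3 + 0·2 + 1·3 = 3
  a_4 = 0·3 + 0·-3 + 1·2 = 2
  a_5 = 0·2 + 0·3 + 1·-3 = -3
  a_6 = 0·-3 + 0·2 + 1·3 = 3
  a_7 = 0·3 + 0·-3 + 1·2 = 2
  a_8 = 0·2 + 0·3 + 1·-3 = -3
  a_9 = 0·-3 + 0·2 + 1·3 = 3
  a_10 = 0·3 + 0·-3 + 1·2 = 2
  a_11 = 0·2 + 0·3 + 1·-3 = -3

0,0,1 ; -3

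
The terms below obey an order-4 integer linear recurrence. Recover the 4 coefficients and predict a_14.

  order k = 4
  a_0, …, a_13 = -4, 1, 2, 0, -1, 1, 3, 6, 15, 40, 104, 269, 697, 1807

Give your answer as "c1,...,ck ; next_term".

2,1,1,1 ; 4684

  a_4 = 2·0 + 1·2 + 1·1 + 1·-4 = -1
  a_5 = 2·-1 + 1·0 + 1·2 + 1·1 = 1
  a_6 = 2·1 + 1·-1 + 1·0 + 1·2 = 3
  a_7 = 2·3 + 1·1 + 1·-1 + 1·0 = 6
  a_8 = 2·6 + 1·3 + 1·1 + 1·-1 = 15
  a_9 = 2·15 + 1·6 + 1·3 + 1·1 = 40
  a_10 = 2·40 + 1·15 + 1·6 + 1·3 = 104
  a_11 = 2·104 + 1·40 + 1·15 + 1·6 = 269
  a_12 = 2·269 + 1·104 + 1·40 + 1·15 = 697
  a_13 = 2·697 + 1·269 + 1·104 + 1·40 = 1807
  a_14 = 2·1807 + 1·697 + 1·269 + 1·104 = 4684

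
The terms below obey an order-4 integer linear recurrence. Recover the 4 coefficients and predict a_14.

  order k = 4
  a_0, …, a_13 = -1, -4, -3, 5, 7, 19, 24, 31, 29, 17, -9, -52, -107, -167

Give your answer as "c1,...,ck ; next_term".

1,1,-1,-1 ; -213

  a_4 = 1·5 + 1·-3 + -1·-4 + -1·-1 = 7
  a_5 = 1·7 + 1·5 + -1·-3 + -1·-4 = 19
  a_6 = 1·19 + 1·7 + -1·5 + -1·-3 = 24
  a_7 = 1·24 + 1·19 + -1·7 + -1·5 = 31
  a_8 = 1·31 + 1·24 + -1·19 + -1·7 = 29
  a_9 = 1·29 + 1·31 + -1·24 + -1·19 = 17
  a_10 = 1·17 + 1·29 + -1·31 + -1·24 = -9
  a_11 = 1·-9 + 1·17 + -1·29 + -1·31 = -52
  a_12 = 1·-52 + 1·-9 + -1·17 + -1·29 = -107
  a_13 = 1·-107 + 1·-52 + -1·-9 + -1·17 = -167
  a_14 = 1·-167 + 1·-107 + -1·-52 + -1·-9 = -213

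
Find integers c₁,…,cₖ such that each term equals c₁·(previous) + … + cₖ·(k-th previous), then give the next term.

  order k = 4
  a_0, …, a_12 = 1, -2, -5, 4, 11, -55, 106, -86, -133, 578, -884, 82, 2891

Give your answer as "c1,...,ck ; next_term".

  a_4 = -3·4 + -4·-5 + 0·-2 + 3·1 = 11
  a_5 = -3·11 + -4·4 + 0·-5 + 3·-2 = -55
  a_6 = -3·-55 + -4·11 + 0·4 + 3·-5 = 106
  a_7 = -3·106 + -4·-55 + 0·11 + 3·4 = -86
  a_8 = -3·-86 + -4·106 + 0·-55 + 3·11 = -133
  a_9 = -3·-133 + -4·-86 + 0·106 + 3·-55 = 578
  a_10 = -3·578 + -4·-133 + 0·-86 + 3·106 = -884
  a_11 = -3·-884 + -4·578 + 0·-133 + 3·-86 = 82
  a_12 = -3·82 + -4·-884 + 0·578 + 3·-133 = 2891
  a_13 = -3·2891 + -4·82 + 0·-884 + 3·578 = -7267

-3,-4,0,3 ; -7267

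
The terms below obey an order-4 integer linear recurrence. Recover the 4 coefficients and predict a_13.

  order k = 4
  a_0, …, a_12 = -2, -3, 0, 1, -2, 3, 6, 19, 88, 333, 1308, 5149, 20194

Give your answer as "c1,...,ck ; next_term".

  a_4 = 3·1 + 3·0 + 3·-3 + -2·-2 = -2
  a_5 = 3·-2 + 3·1 + 3·0 + -2·-3 = 3
  a_6 = 3·3 + 3·-2 + 3·1 + -2·0 = 6
  a_7 = 3·6 + 3·3 + 3·-2 + -2·1 = 19
  a_8 = 3·19 + 3·6 + 3·3 + -2·-2 = 88
  a_9 = 3·88 + 3·19 + 3·6 + -2·3 = 333
  a_10 = 3·333 + 3·88 + 3·19 + -2·6 = 1308
  a_11 = 3·1308 + 3·333 + 3·88 + -2·19 = 5149
  a_12 = 3·5149 + 3·1308 + 3·333 + -2·88 = 20194
  a_13 = 3·20194 + 3·5149 + 3·1308 + -2·333 = 79287

3,3,3,-2 ; 79287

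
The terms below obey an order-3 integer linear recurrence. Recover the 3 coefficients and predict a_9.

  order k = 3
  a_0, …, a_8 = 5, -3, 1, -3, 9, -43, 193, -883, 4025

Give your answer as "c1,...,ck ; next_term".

-4,3,2 ; -18363

  a_3 = -4·1 + 3·-3 + 2·5 = -3
  a_4 = -4·-3 + 3·1 + 2·-3 = 9
  a_5 = -4·9 + 3·-3 + 2·1 = -43
  a_6 = -4·-43 + 3·9 + 2·-3 = 193
  a_7 = -4·193 + 3·-43 + 2·9 = -883
  a_8 = -4·-883 + 3·193 + 2·-43 = 4025
  a_9 = -4·4025 + 3·-883 + 2·193 = -18363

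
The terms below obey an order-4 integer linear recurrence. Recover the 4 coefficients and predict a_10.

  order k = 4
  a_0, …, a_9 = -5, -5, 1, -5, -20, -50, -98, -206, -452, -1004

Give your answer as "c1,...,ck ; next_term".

2,0,0,2 ; -2204

  a_4 = 2·-5 + 0·1 + 0·-5 + 2·-5 = -20
  a_5 = 2·-20 + 0·-5 + 0·1 + 2·-5 = -50
  a_6 = 2·-50 + 0·-20 + 0·-5 + 2·1 = -98
  a_7 = 2·-98 + 0·-50 + 0·-20 + 2·-5 = -206
  a_8 = 2·-206 + 0·-98 + 0·-50 + 2·-20 = -452
  a_9 = 2·-452 + 0·-206 + 0·-98 + 2·-50 = -1004
  a_10 = 2·-1004 + 0·-452 + 0·-206 + 2·-98 = -2204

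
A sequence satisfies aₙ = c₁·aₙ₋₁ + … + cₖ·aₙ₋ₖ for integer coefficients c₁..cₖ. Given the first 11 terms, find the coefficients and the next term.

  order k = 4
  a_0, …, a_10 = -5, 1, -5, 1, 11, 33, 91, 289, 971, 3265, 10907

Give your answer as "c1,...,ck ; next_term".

4,-3,2,2 ; 36353

  a_4 = 4·1 + -3·-5 + 2·1 + 2·-5 = 11
  a_5 = 4·11 + -3·1 + 2·-5 + 2·1 = 33
  a_6 = 4·33 + -3·11 + 2·1 + 2·-5 = 91
  a_7 = 4·91 + -3·33 + 2·11 + 2·1 = 289
  a_8 = 4·289 + -3·91 + 2·33 + 2·11 = 971
  a_9 = 4·971 + -3·289 + 2·91 + 2·33 = 3265
  a_10 = 4·3265 + -3·971 + 2·289 + 2·91 = 10907
  a_11 = 4·10907 + -3·3265 + 2·971 + 2·289 = 36353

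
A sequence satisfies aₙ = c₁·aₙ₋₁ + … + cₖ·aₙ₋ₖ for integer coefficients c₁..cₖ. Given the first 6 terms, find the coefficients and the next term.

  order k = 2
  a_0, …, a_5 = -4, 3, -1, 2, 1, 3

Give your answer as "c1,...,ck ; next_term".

1,1 ; 4

  a_2 = 1·3 + 1·-4 = -1
  a_3 = 1·-1 + 1·3 = 2
  a_4 = 1·2 + 1·-1 = 1
  a_5 = 1·1 + 1·2 = 3
  a_6 = 1·3 + 1·1 = 4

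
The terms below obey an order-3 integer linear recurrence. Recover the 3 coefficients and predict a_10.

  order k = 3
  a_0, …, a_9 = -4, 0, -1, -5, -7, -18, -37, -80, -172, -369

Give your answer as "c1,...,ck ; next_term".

1,2,1 ; -793

  a_3 = 1·-1 + 2·0 + 1·-4 = -5
  a_4 = 1·-5 + 2·-1 + 1·0 = -7
  a_5 = 1·-7 + 2·-5 + 1·-1 = -18
  a_6 = 1·-18 + 2·-7 + 1·-5 = -37
  a_7 = 1·-37 + 2·-18 + 1·-7 = -80
  a_8 = 1·-80 + 2·-37 + 1·-18 = -172
  a_9 = 1·-172 + 2·-80 + 1·-37 = -369
  a_10 = 1·-369 + 2·-172 + 1·-80 = -793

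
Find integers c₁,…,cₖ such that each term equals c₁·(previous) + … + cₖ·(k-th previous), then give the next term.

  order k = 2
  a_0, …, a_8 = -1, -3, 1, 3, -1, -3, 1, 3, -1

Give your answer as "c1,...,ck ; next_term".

0,-1 ; -3

  a_2 = 0·-3 + -1·-1 = 1
  a_3 = 0·1 + -1·-3 = 3
  a_4 = 0·3 + -1·1 = -1
  a_5 = 0·-1 + -1·3 = -3
  a_6 = 0·-3 + -1·-1 = 1
  a_7 = 0·1 + -1·-3 = 3
  a_8 = 0·3 + -1·1 = -1
  a_9 = 0·-1 + -1·3 = -3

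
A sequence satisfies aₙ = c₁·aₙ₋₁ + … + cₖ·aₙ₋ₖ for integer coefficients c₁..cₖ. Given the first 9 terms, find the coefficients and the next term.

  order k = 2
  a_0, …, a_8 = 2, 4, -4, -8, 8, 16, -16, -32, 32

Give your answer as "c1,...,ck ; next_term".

0,-2 ; 64

  a_2 = 0·4 + -2·2 = -4
  a_3 = 0·-4 + -2·4 = -8
  a_4 = 0·-8 + -2·-4 = 8
  a_5 = 0·8 + -2·-8 = 16
  a_6 = 0·16 + -2·8 = -16
  a_7 = 0·-16 + -2·16 = -32
  a_8 = 0·-32 + -2·-16 = 32
  a_9 = 0·32 + -2·-32 = 64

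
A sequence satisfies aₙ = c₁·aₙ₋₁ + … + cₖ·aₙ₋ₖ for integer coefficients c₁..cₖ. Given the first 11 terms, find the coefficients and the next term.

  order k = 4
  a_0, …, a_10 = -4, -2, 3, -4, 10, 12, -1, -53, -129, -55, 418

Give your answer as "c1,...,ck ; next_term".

  a_4 = 1·-4 + -2·3 + -4·-2 + -3·-4 = 10
  a_5 = 1·10 + -2·-4 + -4·3 + -3·-2 = 12
  a_6 = 1·12 + -2·10 + -4·-4 + -3·3 = -1
  a_7 = 1·-1 + -2·12 + -4·10 + -3·-4 = -53
  a_8 = 1·-53 + -2·-1 + -4·12 + -3·10 = -129
  a_9 = 1·-129 + -2·-53 + -4·-1 + -3·12 = -55
  a_10 = 1·-55 + -2·-129 + -4·-53 + -3·-1 = 418
  a_11 = 1·418 + -2·-55 + -4·-129 + -3·-53 = 1203

1,-2,-4,-3 ; 1203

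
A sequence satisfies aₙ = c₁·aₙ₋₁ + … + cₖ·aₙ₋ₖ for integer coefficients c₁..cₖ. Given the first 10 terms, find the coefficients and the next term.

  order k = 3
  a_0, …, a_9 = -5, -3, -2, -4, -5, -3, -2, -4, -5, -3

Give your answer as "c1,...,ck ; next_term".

  a_3 = 1·-2 + -1·-3 + 1·-5 = -4
  a_4 = 1·-4 + -1·-2 + 1·-3 = -5
  a_5 = 1·-5 + -1·-4 + 1·-2 = -3
  a_6 = 1·-3 + -1·-5 + 1·-4 = -2
  a_7 = 1·-2 + -1·-3 + 1·-5 = -4
  a_8 = 1·-4 + -1·-2 + 1·-3 = -5
  a_9 = 1·-5 + -1·-4 + 1·-2 = -3
  a_10 = 1·-3 + -1·-5 + 1·-4 = -2

1,-1,1 ; -2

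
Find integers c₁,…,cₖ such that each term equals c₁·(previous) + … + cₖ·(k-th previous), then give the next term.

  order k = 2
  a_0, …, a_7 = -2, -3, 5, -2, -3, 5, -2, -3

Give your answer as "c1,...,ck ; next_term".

  a_2 = -1·-3 + -1·-2 = 5
  a_3 = -1·5 + -1·-3 = -2
  a_4 = -1·-2 + -1·5 = -3
  a_5 = -1·-3 + -1·-2 = 5
  a_6 = -1·5 + -1·-3 = -2
  a_7 = -1·-2 + -1·5 = -3
  a_8 = -1·-3 + -1·-2 = 5

-1,-1 ; 5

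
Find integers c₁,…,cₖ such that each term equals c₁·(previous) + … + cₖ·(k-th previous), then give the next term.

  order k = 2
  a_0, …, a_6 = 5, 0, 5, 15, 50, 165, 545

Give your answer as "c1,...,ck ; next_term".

3,1 ; 1800

  a_2 = 3·0 + 1·5 = 5
  a_3 = 3·5 + 1·0 = 15
  a_4 = 3·15 + 1·5 = 50
  a_5 = 3·50 + 1·15 = 165
  a_6 = 3·165 + 1·50 = 545
  a_7 = 3·545 + 1·165 = 1800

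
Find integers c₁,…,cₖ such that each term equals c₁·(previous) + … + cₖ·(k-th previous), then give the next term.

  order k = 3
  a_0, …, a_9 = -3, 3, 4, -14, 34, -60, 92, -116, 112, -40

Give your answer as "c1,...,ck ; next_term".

  a_3 = -2·4 + 0·3 + 2·-3 = -14
  a_4 = -2·-14 + 0·4 + 2·3 = 34
  a_5 = -2·34 + 0·-14 + 2·4 = -60
  a_6 = -2·-60 + 0·34 + 2·-14 = 92
  a_7 = -2·92 + 0·-60 + 2·34 = -116
  a_8 = -2·-116 + 0·92 + 2·-60 = 112
  a_9 = -2·112 + 0·-116 + 2·92 = -40
  a_10 = -2·-40 + 0·112 + 2·-116 = -152

-2,0,2 ; -152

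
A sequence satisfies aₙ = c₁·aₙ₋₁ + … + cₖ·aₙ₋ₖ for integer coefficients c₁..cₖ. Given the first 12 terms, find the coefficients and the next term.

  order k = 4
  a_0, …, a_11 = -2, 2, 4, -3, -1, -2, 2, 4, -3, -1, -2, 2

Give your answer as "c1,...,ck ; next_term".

  a_4 = -1·-3 + -1·4 + -1·2 + -1·-2 = -1
  a_5 = -1·-1 + -1·-3 + -1·4 + -1·2 = -2
  a_6 = -1·-2 + -1·-1 + -1·-3 + -1·4 = 2
  a_7 = -1·2 + -1·-2 + -1·-1 + -1·-3 = 4
  a_8 = -1·4 + -1·2 + -1·-2 + -1·-1 = -3
  a_9 = -1·-3 + -1·4 + -1·2 + -1·-2 = -1
  a_10 = -1·-1 + -1·-3 + -1·4 + -1·2 = -2
  a_11 = -1·-2 + -1·-1 + -1·-3 + -1·4 = 2
  a_12 = -1·2 + -1·-2 + -1·-1 + -1·-3 = 4

-1,-1,-1,-1 ; 4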